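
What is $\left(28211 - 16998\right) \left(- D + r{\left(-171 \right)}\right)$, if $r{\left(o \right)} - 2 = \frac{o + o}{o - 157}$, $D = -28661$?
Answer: $\frac{52711225339}{164} \approx 3.2141 \cdot 10^{8}$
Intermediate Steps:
$r{\left(o \right)} = 2 + \frac{2 o}{-157 + o}$ ($r{\left(o \right)} = 2 + \frac{o + o}{o - 157} = 2 + \frac{2 o}{-157 + o}$)
$\left(28211 - 16998\right) \left(- D + r{\left(-171 \right)}\right) = \left(28211 - 16998\right) \left(\left(-1\right) \left(-28661\right) + \frac{2 \left(-157 + 2 \left(-171\right)\right)}{-157 - 171}\right) = 11213 \left(28661 + \frac{2 \left(-157 - 342\right)}{-328}\right) = 11213 \left(28661 + 2 \left(- \frac{1}{328}\right) \left(-499\right)\right) = 11213 \left(28661 + \frac{499}{164}\right) = 11213 \cdot \frac{4700903}{164} = \frac{52711225339}{164}$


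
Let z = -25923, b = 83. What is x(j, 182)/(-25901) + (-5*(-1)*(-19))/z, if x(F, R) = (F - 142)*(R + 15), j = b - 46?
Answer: 538677850/671431623 ≈ 0.80228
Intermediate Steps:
j = 37 (j = 83 - 46 = 37)
x(F, R) = (-142 + F)*(15 + R)
x(j, 182)/(-25901) + (-5*(-1)*(-19))/z = (-2130 - 142*182 + 15*37 + 37*182)/(-25901) + (-5*(-1)*(-19))/(-25923) = (-2130 - 25844 + 555 + 6734)*(-1/25901) + (5*(-19))*(-1/25923) = -20685*(-1/25901) - 95*(-1/25923) = 20685/25901 + 95/25923 = 538677850/671431623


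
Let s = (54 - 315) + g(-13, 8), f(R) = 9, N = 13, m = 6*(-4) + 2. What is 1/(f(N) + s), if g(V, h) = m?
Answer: -1/274 ≈ -0.0036496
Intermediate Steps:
m = -22 (m = -24 + 2 = -22)
g(V, h) = -22
s = -283 (s = (54 - 315) - 22 = -261 - 22 = -283)
1/(f(N) + s) = 1/(9 - 283) = 1/(-274) = -1/274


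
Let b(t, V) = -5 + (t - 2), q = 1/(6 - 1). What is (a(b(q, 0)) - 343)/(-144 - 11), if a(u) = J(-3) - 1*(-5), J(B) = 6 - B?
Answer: 329/155 ≈ 2.1226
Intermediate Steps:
q = 1/5 ≈ 0.20000
b(t, V) = -7 + t (b(t, V) = -5 + (-2 + t) = -7 + t)
a(u) = 14 (a(u) = (6 - 1*(-3)) - 1*(-5) = (6 + 3) + 5 = 9 + 5 = 14)
(a(b(q, 0)) - 343)/(-144 - 11) = (14 - 343)/(-144 - 11) = -329/(-155) = -329*(-1/155) = 329/155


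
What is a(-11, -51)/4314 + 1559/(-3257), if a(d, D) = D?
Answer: -2297211/4683566 ≈ -0.49048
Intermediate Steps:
a(-11, -51)/4314 + 1559/(-3257) = -51/4314 + 1559/(-3257) = -51*1/4314 + 1559*(-1/3257) = -17/1438 - 1559/3257 = -2297211/4683566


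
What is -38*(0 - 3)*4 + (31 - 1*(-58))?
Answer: 545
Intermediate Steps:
-38*(0 - 3)*4 + (31 - 1*(-58)) = -(-114)*4 + (31 + 58) = -38*(-12) + 89 = 456 + 89 = 545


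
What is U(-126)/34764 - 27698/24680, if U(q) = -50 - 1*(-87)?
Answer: -60123757/53623470 ≈ -1.1212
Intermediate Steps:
U(q) = 37 (U(q) = -50 + 87 = 37)
U(-126)/34764 - 27698/24680 = 37/34764 - 27698/24680 = 37*(1/34764) - 27698*1/24680 = 37/34764 - 13849/12340 = -60123757/53623470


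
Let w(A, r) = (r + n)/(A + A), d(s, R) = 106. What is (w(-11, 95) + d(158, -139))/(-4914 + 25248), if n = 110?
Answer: 709/149116 ≈ 0.0047547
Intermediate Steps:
w(A, r) = (110 + r)/(2*A) (w(A, r) = (r + 110)/(A + A) = (110 + r)/((2*A)) = (110 + r)*(1/(2*A)) = (110 + r)/(2*A))
(w(-11, 95) + d(158, -139))/(-4914 + 25248) = ((½)*(110 + 95)/(-11) + 106)/(-4914 + 25248) = ((½)*(-1/11)*205 + 106)/20334 = (-205/22 + 106)*(1/20334) = (2127/22)*(1/20334) = 709/149116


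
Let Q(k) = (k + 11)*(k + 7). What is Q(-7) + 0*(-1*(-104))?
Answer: 0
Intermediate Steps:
Q(k) = (7 + k)*(11 + k) (Q(k) = (11 + k)*(7 + k) = (7 + k)*(11 + k))
Q(-7) + 0*(-1*(-104)) = (77 + (-7)² + 18*(-7)) + 0*(-1*(-104)) = (77 + 49 - 126) + 0*104 = 0 + 0 = 0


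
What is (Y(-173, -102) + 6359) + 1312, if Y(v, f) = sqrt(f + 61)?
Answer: 7671 + I*sqrt(41) ≈ 7671.0 + 6.4031*I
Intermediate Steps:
Y(v, f) = sqrt(61 + f)
(Y(-173, -102) + 6359) + 1312 = (sqrt(61 - 102) + 6359) + 1312 = (sqrt(-41) + 6359) + 1312 = (I*sqrt(41) + 6359) + 1312 = (6359 + I*sqrt(41)) + 1312 = 7671 + I*sqrt(41)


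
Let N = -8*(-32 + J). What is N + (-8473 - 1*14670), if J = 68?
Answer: -23431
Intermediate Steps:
N = -288 (N = -8*(-32 + 68) = -8*36 = -288)
N + (-8473 - 1*14670) = -288 + (-8473 - 1*14670) = -288 + (-8473 - 14670) = -288 - 23143 = -23431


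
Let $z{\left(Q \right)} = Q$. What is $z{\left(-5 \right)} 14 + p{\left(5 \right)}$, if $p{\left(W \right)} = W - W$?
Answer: $-70$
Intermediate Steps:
$p{\left(W \right)} = 0$
$z{\left(-5 \right)} 14 + p{\left(5 \right)} = \left(-5\right) 14 + 0 = -70 + 0 = -70$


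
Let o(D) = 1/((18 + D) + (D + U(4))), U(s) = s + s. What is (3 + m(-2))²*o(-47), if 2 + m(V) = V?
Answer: -1/68 ≈ -0.014706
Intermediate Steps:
U(s) = 2*s
m(V) = -2 + V
o(D) = 1/(26 + 2*D) (o(D) = 1/((18 + D) + (D + 2*4)) = 1/((18 + D) + (D + 8)) = 1/((18 + D) + (8 + D)) = 1/(26 + 2*D))
(3 + m(-2))²*o(-47) = (3 + (-2 - 2))²*(1/(2*(13 - 47))) = (3 - 4)²*((½)/(-34)) = (-1)²*((½)*(-1/34)) = 1*(-1/68) = -1/68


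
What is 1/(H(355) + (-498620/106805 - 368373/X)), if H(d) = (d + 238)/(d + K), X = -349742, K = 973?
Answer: -160020548528/507057302127 ≈ -0.31559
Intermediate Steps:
H(d) = (238 + d)/(973 + d) (H(d) = (d + 238)/(d + 973) = (238 + d)/(973 + d))
1/(H(355) + (-498620/106805 - 368373/X)) = 1/((238 + 355)/(973 + 355) + (-498620/106805 - 368373/(-349742))) = 1/(593/1328 + (-498620*1/106805 - 368373*(-1/349742))) = 1/((1/1328)*593 + (-99724/21361 + 11883/11282)) = 1/(593/1328 - 871253405/240994802) = 1/(-507057302127/160020548528) = -160020548528/507057302127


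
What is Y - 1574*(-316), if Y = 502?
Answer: 497886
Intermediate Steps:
Y - 1574*(-316) = 502 - 1574*(-316) = 502 + 497384 = 497886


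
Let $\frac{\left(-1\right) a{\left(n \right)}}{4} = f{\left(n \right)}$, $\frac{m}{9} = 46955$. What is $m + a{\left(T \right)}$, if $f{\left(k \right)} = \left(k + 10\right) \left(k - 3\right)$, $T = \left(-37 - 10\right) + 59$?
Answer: $421803$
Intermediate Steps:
$T = 12$ ($T = -47 + 59 = 12$)
$f{\left(k \right)} = \left(-3 + k\right) \left(10 + k\right)$ ($f{\left(k \right)} = \left(10 + k\right) \left(-3 + k\right) = \left(-3 + k\right) \left(10 + k\right)$)
$m = 422595$ ($m = 9 \cdot 46955 = 422595$)
$a{\left(n \right)} = 120 - 28 n - 4 n^{2}$ ($a{\left(n \right)} = - 4 \left(-30 + n^{2} + 7 n\right) = 120 - 28 n - 4 n^{2}$)
$m + a{\left(T \right)} = 422595 - \left(216 + 576\right) = 422595 - 792 = 421803$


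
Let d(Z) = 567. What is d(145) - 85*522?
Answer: -43803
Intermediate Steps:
d(145) - 85*522 = 567 - 85*522 = 567 - 44370 = -43803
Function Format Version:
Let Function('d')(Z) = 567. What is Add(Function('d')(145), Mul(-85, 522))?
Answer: -43803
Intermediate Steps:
Add(Function('d')(145), Mul(-85, 522)) = Add(567, Mul(-85, 522)) = Add(567, -44370) = -43803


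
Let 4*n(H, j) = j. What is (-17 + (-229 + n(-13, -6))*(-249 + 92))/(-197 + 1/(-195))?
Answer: -14106885/76832 ≈ -183.61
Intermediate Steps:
n(H, j) = j/4
(-17 + (-229 + n(-13, -6))*(-249 + 92))/(-197 + 1/(-195)) = (-17 + (-229 + (¼)*(-6))*(-249 + 92))/(-197 + 1/(-195)) = (-17 + (-229 - 3/2)*(-157))/(-197 - 1/195) = (-17 - 461/2*(-157))/(-38416/195) = (-17 + 72377/2)*(-195/38416) = (72343/2)*(-195/38416) = -14106885/76832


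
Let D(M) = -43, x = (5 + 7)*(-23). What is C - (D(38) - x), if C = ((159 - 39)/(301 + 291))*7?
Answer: -17137/74 ≈ -231.58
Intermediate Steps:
x = -276 (x = 12*(-23) = -276)
C = 105/74 (C = (120/592)*7 = (120*(1/592))*7 = (15/74)*7 = 105/74 ≈ 1.4189)
C - (D(38) - x) = 105/74 - (-43 - 1*(-276)) = 105/74 - (-43 + 276) = 105/74 - 1*233 = 105/74 - 233 = -17137/74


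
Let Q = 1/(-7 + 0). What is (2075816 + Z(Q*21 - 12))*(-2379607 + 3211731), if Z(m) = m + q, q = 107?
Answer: 1727412868592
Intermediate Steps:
Q = -⅐ (Q = 1/(-7) = -⅐ ≈ -0.14286)
Z(m) = 107 + m (Z(m) = m + 107 = 107 + m)
(2075816 + Z(Q*21 - 12))*(-2379607 + 3211731) = (2075816 + (107 + (-⅐*21 - 12)))*(-2379607 + 3211731) = (2075816 + (107 + (-3 - 12)))*832124 = (2075816 + (107 - 15))*832124 = (2075816 + 92)*832124 = 2075908*832124 = 1727412868592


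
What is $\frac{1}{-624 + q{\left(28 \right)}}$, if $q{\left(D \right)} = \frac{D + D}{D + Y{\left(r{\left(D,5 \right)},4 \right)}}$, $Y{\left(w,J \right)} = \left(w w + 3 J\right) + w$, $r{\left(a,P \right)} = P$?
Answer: $- \frac{5}{3116} \approx -0.0016046$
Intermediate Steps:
$Y{\left(w,J \right)} = w + w^{2} + 3 J$ ($Y{\left(w,J \right)} = \left(w^{2} + 3 J\right) + w = w + w^{2} + 3 J$)
$q{\left(D \right)} = \frac{2 D}{42 + D}$ ($q{\left(D \right)} = \frac{D + D}{D + \left(5 + 5^{2} + 3 \cdot 4\right)} = \frac{2 D}{D + \left(5 + 25 + 12\right)} = \frac{2 D}{D + 42} = \frac{2 D}{42 + D}$)
$\frac{1}{-624 + q{\left(28 \right)}} = \frac{1}{-624 + 2 \cdot 28 \frac{1}{42 + 28}} = \frac{1}{-624 + 2 \cdot 28 \cdot \frac{1}{70}} = \frac{1}{-624 + \frac{4}{5}} = \frac{1}{- \frac{3116}{5}} = - \frac{5}{3116}$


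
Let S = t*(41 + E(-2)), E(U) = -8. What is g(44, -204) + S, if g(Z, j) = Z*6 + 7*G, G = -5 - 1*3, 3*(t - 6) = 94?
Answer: 1440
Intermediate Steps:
t = 112/3 (t = 6 + (⅓)*94 = 6 + 94/3 = 112/3 ≈ 37.333)
S = 1232 (S = 112*(41 - 8)/3 = (112/3)*33 = 1232)
G = -8 (G = -5 - 3 = -8)
g(Z, j) = -56 + 6*Z (g(Z, j) = Z*6 + 7*(-8) = 6*Z - 56 = -56 + 6*Z)
g(44, -204) + S = (-56 + 6*44) + 1232 = (-56 + 264) + 1232 = 208 + 1232 = 1440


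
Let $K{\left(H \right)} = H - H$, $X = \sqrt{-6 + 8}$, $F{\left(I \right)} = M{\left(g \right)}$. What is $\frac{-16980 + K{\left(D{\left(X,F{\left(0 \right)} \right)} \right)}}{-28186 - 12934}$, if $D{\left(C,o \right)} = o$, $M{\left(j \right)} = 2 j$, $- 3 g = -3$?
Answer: $\frac{849}{2056} \approx 0.41294$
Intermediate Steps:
$g = 1$ ($g = \left(- \frac{1}{3}\right) \left(-3\right) = 1$)
$F{\left(I \right)} = 2$ ($F{\left(I \right)} = 2 \cdot 1 = 2$)
$X = \sqrt{2} \approx 1.4142$
$K{\left(H \right)} = 0$
$\frac{-16980 + K{\left(D{\left(X,F{\left(0 \right)} \right)} \right)}}{-28186 - 12934} = \frac{-16980 + 0}{-28186 - 12934} = - \frac{16980}{-28186 - 12934} = - \frac{16980}{-41120} = \left(-16980\right) \left(- \frac{1}{41120}\right) = \frac{849}{2056}$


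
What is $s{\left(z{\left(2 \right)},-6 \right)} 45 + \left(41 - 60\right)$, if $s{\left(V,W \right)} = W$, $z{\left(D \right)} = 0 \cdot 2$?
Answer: $-289$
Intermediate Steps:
$z{\left(D \right)} = 0$
$s{\left(z{\left(2 \right)},-6 \right)} 45 + \left(41 - 60\right) = \left(-6\right) 45 + \left(41 - 60\right) = -270 + \left(41 - 60\right) = -270 - 19 = -289$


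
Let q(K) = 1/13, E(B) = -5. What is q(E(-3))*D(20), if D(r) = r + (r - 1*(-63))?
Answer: 103/13 ≈ 7.9231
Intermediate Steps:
q(K) = 1/13
D(r) = 63 + 2*r (D(r) = r + (r + 63) = r + (63 + r) = 63 + 2*r)
q(E(-3))*D(20) = (63 + 2*20)/13 = (63 + 40)/13 = (1/13)*103 = 103/13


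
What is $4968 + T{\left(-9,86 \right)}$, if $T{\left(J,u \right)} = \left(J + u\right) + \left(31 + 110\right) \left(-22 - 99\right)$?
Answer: $-12016$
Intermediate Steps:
$T{\left(J,u \right)} = -17061 + J + u$ ($T{\left(J,u \right)} = \left(J + u\right) + 141 \left(-121\right) = \left(J + u\right) - 17061 = -17061 + J + u$)
$4968 + T{\left(-9,86 \right)} = 4968 - 16984 = -12016$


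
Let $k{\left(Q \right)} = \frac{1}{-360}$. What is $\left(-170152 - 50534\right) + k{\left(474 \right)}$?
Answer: $- \frac{79446961}{360} \approx -2.2069 \cdot 10^{5}$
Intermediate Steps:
$k{\left(Q \right)} = - \frac{1}{360}$
$\left(-170152 - 50534\right) + k{\left(474 \right)} = \left(-170152 - 50534\right) - \frac{1}{360} = -220686 - \frac{1}{360} = - \frac{79446961}{360}$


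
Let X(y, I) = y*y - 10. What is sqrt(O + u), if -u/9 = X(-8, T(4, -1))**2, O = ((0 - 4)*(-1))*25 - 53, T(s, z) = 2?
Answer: I*sqrt(26197) ≈ 161.85*I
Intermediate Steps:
X(y, I) = -10 + y**2 (X(y, I) = y**2 - 10 = -10 + y**2)
O = 47 (O = -4*(-1)*25 - 53 = 4*25 - 53 = 100 - 53 = 47)
u = -26244 (u = -9*(-10 + (-8)**2)**2 = -9*(-10 + 64)**2 = -9*54**2 = -9*2916 = -26244)
sqrt(O + u) = sqrt(47 - 26244) = sqrt(-26197) = I*sqrt(26197)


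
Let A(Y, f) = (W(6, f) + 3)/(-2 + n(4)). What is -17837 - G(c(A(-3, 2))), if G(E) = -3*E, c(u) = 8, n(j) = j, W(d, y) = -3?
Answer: -17813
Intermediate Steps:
A(Y, f) = 0 (A(Y, f) = (-3 + 3)/(-2 + 4) = 0/2 = 0*(1/2) = 0)
-17837 - G(c(A(-3, 2))) = -17837 - (-3)*8 = -17837 - 1*(-24) = -17837 + 24 = -17813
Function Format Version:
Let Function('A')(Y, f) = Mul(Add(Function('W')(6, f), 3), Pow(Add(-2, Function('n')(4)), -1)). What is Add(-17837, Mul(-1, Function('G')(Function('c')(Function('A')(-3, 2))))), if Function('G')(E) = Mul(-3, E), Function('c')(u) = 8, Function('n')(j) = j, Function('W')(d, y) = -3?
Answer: -17813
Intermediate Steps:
Function('A')(Y, f) = 0 (Function('A')(Y, f) = Mul(Add(-3, 3), Pow(Add(-2, 4), -1)) = Mul(0, Pow(2, -1)) = Mul(0, Rational(1, 2)) = 0)
Add(-17837, Mul(-1, Function('G')(Function('c')(Function('A')(-3, 2))))) = Add(-17837, Mul(-1, Mul(-3, 8))) = Add(-17837, Mul(-1, -24)) = Add(-17837, 24) = -17813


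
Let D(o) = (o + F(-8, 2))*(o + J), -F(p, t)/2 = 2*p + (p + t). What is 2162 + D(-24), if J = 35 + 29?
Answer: 2962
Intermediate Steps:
F(p, t) = -6*p - 2*t (F(p, t) = -2*(2*p + (p + t)) = -2*(t + 3*p) = -6*p - 2*t)
J = 64
D(o) = (44 + o)*(64 + o) (D(o) = (o + (-6*(-8) - 2*2))*(o + 64) = (o + (48 - 4))*(64 + o) = (o + 44)*(64 + o) = (44 + o)*(64 + o))
2162 + D(-24) = 2162 + (2816 + (-24)² + 108*(-24)) = 2162 + (2816 + 576 - 2592) = 2162 + 800 = 2962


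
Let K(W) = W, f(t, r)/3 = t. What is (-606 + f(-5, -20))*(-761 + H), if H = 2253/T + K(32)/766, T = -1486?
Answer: 269484900561/569138 ≈ 4.7350e+5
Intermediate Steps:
f(t, r) = 3*t
H = -839123/569138 (H = 2253/(-1486) + 32/766 = 2253*(-1/1486) + 32*(1/766) = -2253/1486 + 16/383 = -839123/569138 ≈ -1.4744)
(-606 + f(-5, -20))*(-761 + H) = (-606 + 3*(-5))*(-761 - 839123/569138) = (-606 - 15)*(-433953141/569138) = -621*(-433953141/569138) = 269484900561/569138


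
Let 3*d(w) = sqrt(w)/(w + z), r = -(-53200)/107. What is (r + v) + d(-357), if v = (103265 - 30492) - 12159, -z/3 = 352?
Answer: 6538898/107 - I*sqrt(357)/4239 ≈ 61111.0 - 0.0044573*I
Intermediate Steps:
z = -1056 (z = -3*352 = -1056)
v = 60614 (v = 72773 - 12159 = 60614)
r = 53200/107 (r = -(-53200)/107 = -304*(-175/107) = 53200/107 ≈ 497.20)
d(w) = sqrt(w)/(3*(-1056 + w)) (d(w) = (sqrt(w)/(w - 1056))/3 = (sqrt(w)/(-1056 + w))/3 = sqrt(w)/(3*(-1056 + w)))
(r + v) + d(-357) = (53200/107 + 60614) + sqrt(-357)/(3*(-1056 - 357)) = 6538898/107 + (1/3)*(I*sqrt(357))/(-1413) = 6538898/107 + (1/3)*(I*sqrt(357))*(-1/1413) = 6538898/107 - I*sqrt(357)/4239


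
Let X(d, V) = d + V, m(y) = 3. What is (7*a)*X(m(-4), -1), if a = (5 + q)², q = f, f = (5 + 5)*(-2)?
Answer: 3150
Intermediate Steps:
f = -20 (f = 10*(-2) = -20)
q = -20
X(d, V) = V + d
a = 225 (a = (5 - 20)² = (-15)² = 225)
(7*a)*X(m(-4), -1) = (7*225)*(-1 + 3) = 1575*2 = 3150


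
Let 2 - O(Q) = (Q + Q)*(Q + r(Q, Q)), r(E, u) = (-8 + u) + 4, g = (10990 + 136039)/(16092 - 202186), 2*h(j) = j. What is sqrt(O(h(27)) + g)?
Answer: I*sqrt(21463935876210)/186094 ≈ 24.896*I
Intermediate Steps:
h(j) = j/2
g = -147029/186094 (g = 147029/(-186094) = 147029*(-1/186094) = -147029/186094 ≈ -0.79008)
r(E, u) = -4 + u
O(Q) = 2 - 2*Q*(-4 + 2*Q) (O(Q) = 2 - (Q + Q)*(Q + (-4 + Q)) = 2 - 2*Q*(-4 + 2*Q))
sqrt(O(h(27)) + g) = sqrt((2 - 4*((1/2)*27)**2 + 8*((1/2)*27)) - 147029/186094) = sqrt((2 - 4*(27/2)**2 + 8*(27/2)) - 147029/186094) = sqrt((2 - 4*729/4 + 108) - 147029/186094) = sqrt((2 - 729 + 108) - 147029/186094) = sqrt(-619 - 147029/186094) = sqrt(-115339215/186094) = I*sqrt(21463935876210)/186094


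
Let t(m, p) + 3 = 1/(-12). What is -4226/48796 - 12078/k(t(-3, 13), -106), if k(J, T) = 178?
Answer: -147527579/2171422 ≈ -67.941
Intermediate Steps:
t(m, p) = -37/12 (t(m, p) = -3 + 1/(-12) = -3 - 1/12 = -37/12)
-4226/48796 - 12078/k(t(-3, 13), -106) = -4226/48796 - 12078/178 = -4226*1/48796 - 12078*1/178 = -2113/24398 - 6039/89 = -147527579/2171422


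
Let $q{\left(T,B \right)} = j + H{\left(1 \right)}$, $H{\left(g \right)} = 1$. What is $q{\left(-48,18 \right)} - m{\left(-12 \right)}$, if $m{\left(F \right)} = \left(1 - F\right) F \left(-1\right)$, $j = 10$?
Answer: $-145$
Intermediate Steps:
$q{\left(T,B \right)} = 11$ ($q{\left(T,B \right)} = 10 + 1 = 11$)
$m{\left(F \right)} = - F \left(1 - F\right)$ ($m{\left(F \right)} = F \left(1 - F\right) \left(-1\right) = - F \left(1 - F\right)$)
$q{\left(-48,18 \right)} - m{\left(-12 \right)} = 11 - - 12 \left(-1 - 12\right) = 11 - \left(-12\right) \left(-13\right) = 11 - 156 = -145$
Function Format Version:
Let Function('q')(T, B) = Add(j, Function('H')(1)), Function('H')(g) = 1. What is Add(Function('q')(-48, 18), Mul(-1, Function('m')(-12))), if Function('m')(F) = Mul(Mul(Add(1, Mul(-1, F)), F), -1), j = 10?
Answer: -145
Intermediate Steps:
Function('q')(T, B) = 11 (Function('q')(T, B) = Add(10, 1) = 11)
Function('m')(F) = Mul(-1, F, Add(1, Mul(-1, F))) (Function('m')(F) = Mul(Mul(F, Add(1, Mul(-1, F))), -1) = Mul(-1, F, Add(1, Mul(-1, F))))
Add(Function('q')(-48, 18), Mul(-1, Function('m')(-12))) = Add(11, Mul(-1, Mul(-12, Add(-1, -12)))) = Add(11, Mul(-1, Mul(-12, -13))) = Add(11, Mul(-1, 156)) = Add(11, -156) = -145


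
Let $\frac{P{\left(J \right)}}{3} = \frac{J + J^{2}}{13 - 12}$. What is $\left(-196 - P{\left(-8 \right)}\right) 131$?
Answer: $-47684$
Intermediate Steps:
$P{\left(J \right)} = 3 J + 3 J^{2}$ ($P{\left(J \right)} = 3 \frac{J + J^{2}}{13 - 12} = 3 \frac{J + J^{2}}{1} = 3 \left(J + J^{2}\right) 1 = 3 \left(J + J^{2}\right) = 3 J + 3 J^{2}$)
$\left(-196 - P{\left(-8 \right)}\right) 131 = \left(-196 - 3 \left(-8\right) \left(1 - 8\right)\right) 131 = \left(-196 - 3 \left(-8\right) \left(-7\right)\right) 131 = \left(-196 - 168\right) 131 = \left(-364\right) 131 = -47684$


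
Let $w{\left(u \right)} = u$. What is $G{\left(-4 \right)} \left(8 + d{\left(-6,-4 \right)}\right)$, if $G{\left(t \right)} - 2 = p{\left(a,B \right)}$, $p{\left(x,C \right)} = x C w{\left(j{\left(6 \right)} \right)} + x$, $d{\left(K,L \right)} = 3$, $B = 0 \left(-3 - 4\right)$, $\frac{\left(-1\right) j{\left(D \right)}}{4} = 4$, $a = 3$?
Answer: $55$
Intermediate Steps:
$j{\left(D \right)} = -16$ ($j{\left(D \right)} = \left(-4\right) 4 = -16$)
$B = 0$ ($B = 0 \left(-7\right) = 0$)
$p{\left(x,C \right)} = x - 16 C x$ ($p{\left(x,C \right)} = x C \left(-16\right) + x = C x \left(-16\right) + x = - 16 C x + x = x - 16 C x$)
$G{\left(t \right)} = 5$ ($G{\left(t \right)} = 2 + 3 \left(1 - 0\right) = 2 + 3 \left(1 + 0\right) = 2 + 3 \cdot 1 = 2 + 3 = 5$)
$G{\left(-4 \right)} \left(8 + d{\left(-6,-4 \right)}\right) = 5 \left(8 + 3\right) = 5 \cdot 11 = 55$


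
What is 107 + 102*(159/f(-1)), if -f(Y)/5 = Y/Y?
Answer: -15683/5 ≈ -3136.6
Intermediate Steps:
f(Y) = -5 (f(Y) = -5*Y/Y = -5*1 = -5)
107 + 102*(159/f(-1)) = 107 + 102*(159/(-5)) = 107 + 102*(159*(-⅕)) = 107 + 102*(-159/5) = 107 - 16218/5 = -15683/5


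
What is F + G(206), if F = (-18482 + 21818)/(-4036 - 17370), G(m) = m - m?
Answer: -12/77 ≈ -0.15584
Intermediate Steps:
G(m) = 0
F = -12/77 (F = 3336/(-21406) = 3336*(-1/21406) = -12/77 ≈ -0.15584)
F + G(206) = -12/77 + 0 = -12/77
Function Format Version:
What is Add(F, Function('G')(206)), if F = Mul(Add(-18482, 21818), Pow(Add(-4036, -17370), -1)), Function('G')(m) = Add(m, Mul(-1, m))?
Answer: Rational(-12, 77) ≈ -0.15584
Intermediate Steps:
Function('G')(m) = 0
F = Rational(-12, 77) (F = Mul(3336, Pow(-21406, -1)) = Mul(3336, Rational(-1, 21406)) = Rational(-12, 77) ≈ -0.15584)
Add(F, Function('G')(206)) = Add(Rational(-12, 77), 0) = Rational(-12, 77)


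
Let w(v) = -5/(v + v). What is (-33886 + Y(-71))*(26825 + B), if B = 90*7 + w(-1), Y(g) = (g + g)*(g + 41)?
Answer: -813455895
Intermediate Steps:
Y(g) = 2*g*(41 + g) (Y(g) = (2*g)*(41 + g) = 2*g*(41 + g))
w(v) = -5/(2*v) (w(v) = -5*1/(2*v) = -5/(2*v))
B = 1265/2 (B = 90*7 - 5/2/(-1) = 630 - 5/2*(-1) = 630 + 5/2 = 1265/2 ≈ 632.50)
(-33886 + Y(-71))*(26825 + B) = (-33886 + 2*(-71)*(41 - 71))*(26825 + 1265/2) = (-33886 + 2*(-71)*(-30))*(54915/2) = (-33886 + 4260)*(54915/2) = -29626*54915/2 = -813455895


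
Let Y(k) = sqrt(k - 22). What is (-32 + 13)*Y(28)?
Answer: -19*sqrt(6) ≈ -46.540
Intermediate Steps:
Y(k) = sqrt(-22 + k)
(-32 + 13)*Y(28) = (-32 + 13)*sqrt(-22 + 28) = -19*sqrt(6)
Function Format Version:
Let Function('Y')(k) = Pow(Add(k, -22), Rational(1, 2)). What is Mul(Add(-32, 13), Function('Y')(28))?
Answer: Mul(-19, Pow(6, Rational(1, 2))) ≈ -46.540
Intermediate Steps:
Function('Y')(k) = Pow(Add(-22, k), Rational(1, 2))
Mul(Add(-32, 13), Function('Y')(28)) = Mul(Add(-32, 13), Pow(Add(-22, 28), Rational(1, 2))) = Mul(-19, Pow(6, Rational(1, 2)))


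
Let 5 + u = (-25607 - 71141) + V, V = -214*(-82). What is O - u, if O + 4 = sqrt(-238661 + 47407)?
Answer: 79201 + I*sqrt(191254) ≈ 79201.0 + 437.33*I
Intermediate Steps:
V = 17548
u = -79205 (u = -5 + ((-25607 - 71141) + 17548) = -5 + (-96748 + 17548) = -5 - 79200 = -79205)
O = -4 + I*sqrt(191254) (O = -4 + sqrt(-238661 + 47407) = -4 + sqrt(-191254) = -4 + I*sqrt(191254) ≈ -4.0 + 437.33*I)
O - u = (-4 + I*sqrt(191254)) - 1*(-79205) = (-4 + I*sqrt(191254)) + 79205 = 79201 + I*sqrt(191254)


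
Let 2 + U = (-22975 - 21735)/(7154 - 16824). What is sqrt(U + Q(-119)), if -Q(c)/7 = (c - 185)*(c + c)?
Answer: I*sqrt(473586462017)/967 ≈ 711.66*I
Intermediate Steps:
Q(c) = -14*c*(-185 + c) (Q(c) = -7*(c - 185)*(c + c) = -7*(-185 + c)*2*c = -14*c*(-185 + c))
U = 2537/967 (U = -2 + (-22975 - 21735)/(7154 - 16824) = -2 - 44710/(-9670) = -2 - 44710*(-1/9670) = -2 + 4471/967 = 2537/967 ≈ 2.6236)
sqrt(U + Q(-119)) = sqrt(2537/967 + 14*(-119)*(185 - 1*(-119))) = sqrt(2537/967 + 14*(-119)*(185 + 119)) = sqrt(2537/967 + 14*(-119)*304) = sqrt(2537/967 - 506464) = sqrt(-489748151/967) = I*sqrt(473586462017)/967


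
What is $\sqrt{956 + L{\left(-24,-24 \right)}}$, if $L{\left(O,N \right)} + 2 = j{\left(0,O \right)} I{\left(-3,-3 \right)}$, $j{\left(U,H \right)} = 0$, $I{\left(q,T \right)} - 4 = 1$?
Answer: $3 \sqrt{106} \approx 30.887$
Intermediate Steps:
$I{\left(q,T \right)} = 5$ ($I{\left(q,T \right)} = 4 + 1 = 5$)
$L{\left(O,N \right)} = -2$ ($L{\left(O,N \right)} = -2 + 0 \cdot 5 = -2 + 0 = -2$)
$\sqrt{956 + L{\left(-24,-24 \right)}} = \sqrt{956 - 2} = \sqrt{954} = 3 \sqrt{106}$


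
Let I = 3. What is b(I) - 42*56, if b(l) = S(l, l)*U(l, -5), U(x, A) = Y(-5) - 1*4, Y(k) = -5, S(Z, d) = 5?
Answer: -2397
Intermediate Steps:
U(x, A) = -9 (U(x, A) = -5 - 1*4 = -5 - 4 = -9)
b(l) = -45 (b(l) = 5*(-9) = -45)
b(I) - 42*56 = -45 - 42*56 = -45 - 2352 = -2397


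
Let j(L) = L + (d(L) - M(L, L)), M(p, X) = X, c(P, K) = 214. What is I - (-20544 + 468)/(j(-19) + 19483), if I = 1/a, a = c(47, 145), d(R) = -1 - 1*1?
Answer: 616535/595562 ≈ 1.0352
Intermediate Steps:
d(R) = -2 (d(R) = -1 - 1 = -2)
a = 214
j(L) = -2 (j(L) = L + (-2 - L) = -2)
I = 1/214 ≈ 0.0046729
I - (-20544 + 468)/(j(-19) + 19483) = 1/214 - (-20544 + 468)/(-2 + 19483) = 1/214 - (-20076)/19481 = 1/214 - 1*(-2868/2783) = 1/214 + 2868/2783 = 616535/595562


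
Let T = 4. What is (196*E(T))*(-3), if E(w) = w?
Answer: -2352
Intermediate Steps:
(196*E(T))*(-3) = (196*4)*(-3) = 784*(-3) = -2352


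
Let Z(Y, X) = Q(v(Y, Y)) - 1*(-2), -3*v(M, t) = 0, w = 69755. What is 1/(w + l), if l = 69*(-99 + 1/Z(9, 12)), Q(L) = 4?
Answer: 2/125871 ≈ 1.5889e-5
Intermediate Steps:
v(M, t) = 0 (v(M, t) = -1/3*0 = 0)
Z(Y, X) = 6 (Z(Y, X) = 4 - 1*(-2) = 4 + 2 = 6)
l = -13639/2 (l = 69*(-99 + 1/6) = 69*(-593/6) = -13639/2 ≈ -6819.5)
1/(w + l) = 1/(69755 - 13639/2) = 1/(125871/2) = 2/125871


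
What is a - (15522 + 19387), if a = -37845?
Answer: -72754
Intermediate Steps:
a - (15522 + 19387) = -37845 - (15522 + 19387) = -37845 - 1*34909 = -37845 - 34909 = -72754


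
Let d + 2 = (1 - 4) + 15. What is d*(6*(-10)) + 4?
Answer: -596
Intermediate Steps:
d = 10 (d = -2 + ((1 - 4) + 15) = -2 + (-3 + 15) = -2 + 12 = 10)
d*(6*(-10)) + 4 = 10*(6*(-10)) + 4 = 10*(-60) + 4 = -600 + 4 = -596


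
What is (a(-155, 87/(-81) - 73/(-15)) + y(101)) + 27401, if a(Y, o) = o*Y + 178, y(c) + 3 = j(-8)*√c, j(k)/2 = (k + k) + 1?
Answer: 728680/27 - 30*√101 ≈ 26687.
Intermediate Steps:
j(k) = 2 + 4*k (j(k) = 2*((k + k) + 1) = 2*(2*k + 1) = 2*(1 + 2*k) = 2 + 4*k)
y(c) = -3 - 30*√c (y(c) = -3 + (2 + 4*(-8))*√c = -3 + (2 - 32)*√c = -3 - 30*√c)
a(Y, o) = 178 + Y*o (a(Y, o) = Y*o + 178 = 178 + Y*o)
(a(-155, 87/(-81) - 73/(-15)) + y(101)) + 27401 = ((178 - 155*(87/(-81) - 73/(-15))) + (-3 - 30*√101)) + 27401 = ((178 - 155*(87*(-1/81) - 73*(-1/15))) + (-3 - 30*√101)) + 27401 = ((178 - 155*(-29/27 + 73/15)) + (-3 - 30*√101)) + 27401 = ((178 - 155*512/135) + (-3 - 30*√101)) + 27401 = ((178 - 15872/27) + (-3 - 30*√101)) + 27401 = (-11066/27 + (-3 - 30*√101)) + 27401 = (-11147/27 - 30*√101) + 27401 = 728680/27 - 30*√101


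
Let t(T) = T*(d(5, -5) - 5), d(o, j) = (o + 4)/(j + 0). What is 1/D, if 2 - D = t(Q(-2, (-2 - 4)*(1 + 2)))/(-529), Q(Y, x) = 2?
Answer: 2645/5222 ≈ 0.50651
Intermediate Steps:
d(o, j) = (4 + o)/j
t(T) = -34*T/5 (t(T) = T*((4 + 5)/(-5) - 5) = T*(-⅕*9 - 5) = T*(-9/5 - 5) = T*(-34/5) = -34*T/5)
D = 5222/2645 (D = 2 - (-34/5*2)/(-529) = 2 - (-68)*(-1)/(5*529) = 2 - 1*68/2645 = 2 - 68/2645 = 5222/2645 ≈ 1.9743)
1/D = 1/(5222/2645) = 2645/5222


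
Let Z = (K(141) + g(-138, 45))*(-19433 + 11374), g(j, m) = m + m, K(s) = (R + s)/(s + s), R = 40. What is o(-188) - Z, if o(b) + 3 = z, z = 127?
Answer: 206031067/282 ≈ 7.3061e+5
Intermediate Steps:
K(s) = (40 + s)/(2*s) (K(s) = (40 + s)/(s + s) = (40 + s)/((2*s)) = (40 + s)*(1/(2*s)) = (40 + s)/(2*s))
g(j, m) = 2*m
o(b) = 124 (o(b) = -3 + 127 = 124)
Z = -205996099/282 (Z = ((1/2)*(40 + 141)/141 + 2*45)*(-19433 + 11374) = ((1/2)*(1/141)*181 + 90)*(-8059) = (181/282 + 90)*(-8059) = (25561/282)*(-8059) = -205996099/282 ≈ -7.3048e+5)
o(-188) - Z = 124 - 1*(-205996099/282) = 124 + 205996099/282 = 206031067/282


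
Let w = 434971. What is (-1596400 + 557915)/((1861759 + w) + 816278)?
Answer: -1038485/3113008 ≈ -0.33360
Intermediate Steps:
(-1596400 + 557915)/((1861759 + w) + 816278) = (-1596400 + 557915)/((1861759 + 434971) + 816278) = -1038485/(2296730 + 816278) = -1038485/3113008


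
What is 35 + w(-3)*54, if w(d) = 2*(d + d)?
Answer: -613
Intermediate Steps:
w(d) = 4*d (w(d) = 2*(2*d) = 4*d)
35 + w(-3)*54 = 35 + (4*(-3))*54 = 35 - 12*54 = 35 - 648 = -613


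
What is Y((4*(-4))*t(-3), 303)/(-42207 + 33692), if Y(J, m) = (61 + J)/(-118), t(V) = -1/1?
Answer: 77/1004770 ≈ 7.6634e-5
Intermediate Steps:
t(V) = -1 (t(V) = -1*1 = -1)
Y(J, m) = -61/118 - J/118 (Y(J, m) = (61 + J)*(-1/118) = -61/118 - J/118)
Y((4*(-4))*t(-3), 303)/(-42207 + 33692) = (-61/118 - 4*(-4)*(-1)/118)/(-42207 + 33692) = (-61/118 - (-8)*(-1)/59)/(-8515) = (-61/118 - 1/118*16)*(-1/8515) = (-61/118 - 8/59)*(-1/8515) = -77/118*(-1/8515) = 77/1004770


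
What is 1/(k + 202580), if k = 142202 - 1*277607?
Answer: 1/67175 ≈ 1.4886e-5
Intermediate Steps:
k = -135405 (k = 142202 - 277607 = -135405)
1/(k + 202580) = 1/(-135405 + 202580) = 1/67175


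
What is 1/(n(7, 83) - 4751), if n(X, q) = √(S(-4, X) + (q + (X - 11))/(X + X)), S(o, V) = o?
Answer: -66514/316007991 - √322/316007991 ≈ -0.00021054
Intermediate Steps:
n(X, q) = √(-4 + (-11 + X + q)/(2*X)) (n(X, q) = √(-4 + (q + (X - 11))/(X + X)) = √(-4 + (q + (-11 + X))/((2*X))) = √(-4 + (-11 + X + q)*(1/(2*X))) = √(-4 + (-11 + X + q)/(2*X)))
1/(n(7, 83) - 4751) = 1/(√2*√((-11 + 83 - 7*7)/7)/2 - 4751) = 1/(√2*√((-11 + 83 - 49)/7)/2 - 4751) = 1/(√2*√((⅐)*23)/2 - 4751) = 1/(√2*√(23/7)/2 - 4751) = 1/(√2*(√161/7)/2 - 4751) = 1/(√322/14 - 4751) = 1/(-4751 + √322/14)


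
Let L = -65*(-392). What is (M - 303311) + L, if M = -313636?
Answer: -591467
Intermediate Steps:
L = 25480
(M - 303311) + L = (-313636 - 303311) + 25480 = -616947 + 25480 = -591467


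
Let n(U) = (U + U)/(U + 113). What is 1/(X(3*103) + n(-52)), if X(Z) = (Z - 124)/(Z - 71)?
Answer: -14518/13467 ≈ -1.0780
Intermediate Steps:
n(U) = 2*U/(113 + U) (n(U) = (2*U)/(113 + U) = 2*U/(113 + U))
X(Z) = (-124 + Z)/(-71 + Z)
1/(X(3*103) + n(-52)) = 1/((-124 + 3*103)/(-71 + 3*103) + 2*(-52)/(113 - 52)) = 1/((-124 + 309)/(-71 + 309) + 2*(-52)/61) = 1/(185/238 + 2*(-52)*(1/61)) = 1/((1/238)*185 - 104/61) = 1/(185/238 - 104/61) = 1/(-13467/14518) = -14518/13467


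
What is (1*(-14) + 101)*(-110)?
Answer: -9570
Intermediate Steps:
(1*(-14) + 101)*(-110) = (-14 + 101)*(-110) = 87*(-110) = -9570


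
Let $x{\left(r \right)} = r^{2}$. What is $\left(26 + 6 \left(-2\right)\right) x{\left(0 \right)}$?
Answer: $0$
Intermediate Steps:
$\left(26 + 6 \left(-2\right)\right) x{\left(0 \right)} = \left(26 + 6 \left(-2\right)\right) 0^{2} = \left(26 - 12\right) 0 = 14 \cdot 0 = 0$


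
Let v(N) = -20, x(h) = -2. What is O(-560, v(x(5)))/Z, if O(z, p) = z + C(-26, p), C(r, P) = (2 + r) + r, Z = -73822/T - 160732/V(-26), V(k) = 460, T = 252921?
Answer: 17742408150/10171614073 ≈ 1.7443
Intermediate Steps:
Z = -10171614073/29085915 (Z = -73822/252921 - 160732/460 = -73822*1/252921 - 160732*1/460 = -73822/252921 - 40183/115 = -10171614073/29085915 ≈ -349.71)
C(r, P) = 2 + 2*r
O(z, p) = -50 + z (O(z, p) = z + (2 + 2*(-26)) = z + (2 - 52) = z - 50 = -50 + z)
O(-560, v(x(5)))/Z = (-50 - 560)/(-10171614073/29085915) = -610*(-29085915/10171614073) = 17742408150/10171614073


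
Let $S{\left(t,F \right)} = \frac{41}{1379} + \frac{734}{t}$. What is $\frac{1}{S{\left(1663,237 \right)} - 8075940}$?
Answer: $- \frac{2293277}{18520366375011} \approx -1.2382 \cdot 10^{-7}$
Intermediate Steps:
$S{\left(t,F \right)} = \frac{41}{1379} + \frac{734}{t}$ ($S{\left(t,F \right)} = 41 \cdot \frac{1}{1379} + \frac{734}{t} = \frac{41}{1379} + \frac{734}{t}$)
$\frac{1}{S{\left(1663,237 \right)} - 8075940} = \frac{1}{\left(\frac{41}{1379} + \frac{734}{1663}\right) - 8075940} = \frac{1}{\frac{1080369}{2293277} - 8075940} = \frac{1}{- \frac{18520366375011}{2293277}} = - \frac{2293277}{18520366375011}$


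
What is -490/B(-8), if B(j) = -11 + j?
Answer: 490/19 ≈ 25.789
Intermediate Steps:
-490/B(-8) = -490/(-11 - 8) = -490/(-19) = -490*(-1/19) = 490/19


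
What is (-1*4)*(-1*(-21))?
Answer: -84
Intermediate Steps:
(-1*4)*(-1*(-21)) = -4*21 = -84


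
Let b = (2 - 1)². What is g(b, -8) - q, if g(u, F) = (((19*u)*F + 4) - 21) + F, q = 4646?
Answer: -4823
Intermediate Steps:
b = 1 (b = 1² = 1)
g(u, F) = -17 + F + 19*F*u (g(u, F) = ((19*F*u + 4) - 21) + F = ((4 + 19*F*u) - 21) + F = (-17 + 19*F*u) + F = -17 + F + 19*F*u)
g(b, -8) - q = (-17 - 8 + 19*(-8)*1) - 1*4646 = (-17 - 8 - 152) - 4646 = -177 - 4646 = -4823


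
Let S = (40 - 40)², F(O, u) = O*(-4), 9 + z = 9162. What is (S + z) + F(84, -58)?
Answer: 8817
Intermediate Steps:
z = 9153 (z = -9 + 9162 = 9153)
F(O, u) = -4*O
S = 0 (S = 0² = 0)
(S + z) + F(84, -58) = (0 + 9153) - 4*84 = 9153 - 336 = 8817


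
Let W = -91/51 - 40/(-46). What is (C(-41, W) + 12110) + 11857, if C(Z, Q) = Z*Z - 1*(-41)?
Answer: 25689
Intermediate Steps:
W = -1073/1173 (W = -91*1/51 - 40*(-1/46) = -91/51 + 20/23 = -1073/1173 ≈ -0.91475)
C(Z, Q) = 41 + Z² (C(Z, Q) = Z² + 41 = 41 + Z²)
(C(-41, W) + 12110) + 11857 = ((41 + (-41)²) + 12110) + 11857 = ((41 + 1681) + 12110) + 11857 = (1722 + 12110) + 11857 = 13832 + 11857 = 25689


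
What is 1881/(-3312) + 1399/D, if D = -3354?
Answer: -607909/617136 ≈ -0.98505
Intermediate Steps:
1881/(-3312) + 1399/D = 1881/(-3312) + 1399/(-3354) = 1881*(-1/3312) + 1399*(-1/3354) = -209/368 - 1399/3354 = -607909/617136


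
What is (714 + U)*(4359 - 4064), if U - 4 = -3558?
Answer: -837800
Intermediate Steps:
U = -3554 (U = 4 - 3558 = -3554)
(714 + U)*(4359 - 4064) = (714 - 3554)*(4359 - 4064) = -2840*295 = -837800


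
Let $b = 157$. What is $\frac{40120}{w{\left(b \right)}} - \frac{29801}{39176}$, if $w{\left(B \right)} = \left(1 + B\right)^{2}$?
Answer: $\frac{206947239}{244497416} \approx 0.84642$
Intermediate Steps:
$\frac{40120}{w{\left(b \right)}} - \frac{29801}{39176} = \frac{40120}{\left(1 + 157\right)^{2}} - \frac{29801}{39176} = \frac{40120}{158^{2}} - \frac{29801}{39176} = \frac{40120}{24964} - \frac{29801}{39176} = 40120 \cdot \frac{1}{24964} - \frac{29801}{39176} = \frac{10030}{6241} - \frac{29801}{39176} = \frac{206947239}{244497416}$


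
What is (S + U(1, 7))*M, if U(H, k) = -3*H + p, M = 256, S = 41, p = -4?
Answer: 8704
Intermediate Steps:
U(H, k) = -4 - 3*H (U(H, k) = -3*H - 4 = -4 - 3*H)
(S + U(1, 7))*M = (41 + (-4 - 3*1))*256 = (41 + (-4 - 3))*256 = (41 - 7)*256 = 34*256 = 8704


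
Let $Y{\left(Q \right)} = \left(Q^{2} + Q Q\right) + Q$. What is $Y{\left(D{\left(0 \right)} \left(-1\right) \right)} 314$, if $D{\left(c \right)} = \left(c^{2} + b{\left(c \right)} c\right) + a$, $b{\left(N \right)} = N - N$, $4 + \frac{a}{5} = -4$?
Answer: $1017360$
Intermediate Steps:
$a = -40$ ($a = -20 + 5 \left(-4\right) = -20 - 20 = -40$)
$b{\left(N \right)} = 0$
$D{\left(c \right)} = -40 + c^{2}$ ($D{\left(c \right)} = \left(c^{2} + 0 c\right) - 40 = \left(c^{2} + 0\right) - 40 = c^{2} - 40 = -40 + c^{2}$)
$Y{\left(Q \right)} = Q + 2 Q^{2}$ ($Y{\left(Q \right)} = \left(Q^{2} + Q^{2}\right) + Q = 2 Q^{2} + Q = Q + 2 Q^{2}$)
$Y{\left(D{\left(0 \right)} \left(-1\right) \right)} 314 = \left(-40 + 0^{2}\right) \left(-1\right) \left(1 + 2 \left(-40 + 0^{2}\right) \left(-1\right)\right) 314 = \left(-40 + 0\right) \left(-1\right) \left(1 + 2 \left(-40 + 0\right) \left(-1\right)\right) 314 = \left(-40\right) \left(-1\right) \left(1 + 2 \left(\left(-40\right) \left(-1\right)\right)\right) 314 = 40 \left(1 + 2 \cdot 40\right) 314 = 40 \left(1 + 80\right) 314 = 40 \cdot 81 \cdot 314 = 3240 \cdot 314 = 1017360$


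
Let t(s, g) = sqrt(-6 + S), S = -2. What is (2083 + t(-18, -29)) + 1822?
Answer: 3905 + 2*I*sqrt(2) ≈ 3905.0 + 2.8284*I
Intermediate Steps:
t(s, g) = 2*I*sqrt(2) (t(s, g) = sqrt(-6 - 2) = sqrt(-8) = 2*I*sqrt(2))
(2083 + t(-18, -29)) + 1822 = (2083 + 2*I*sqrt(2)) + 1822 = 3905 + 2*I*sqrt(2)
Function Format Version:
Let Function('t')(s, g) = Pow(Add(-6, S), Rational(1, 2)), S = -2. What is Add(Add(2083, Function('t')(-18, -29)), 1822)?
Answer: Add(3905, Mul(2, I, Pow(2, Rational(1, 2)))) ≈ Add(3905.0, Mul(2.8284, I))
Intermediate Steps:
Function('t')(s, g) = Mul(2, I, Pow(2, Rational(1, 2))) (Function('t')(s, g) = Pow(Add(-6, -2), Rational(1, 2)) = Pow(-8, Rational(1, 2)) = Mul(2, I, Pow(2, Rational(1, 2))))
Add(Add(2083, Function('t')(-18, -29)), 1822) = Add(Add(2083, Mul(2, I, Pow(2, Rational(1, 2)))), 1822) = Add(3905, Mul(2, I, Pow(2, Rational(1, 2))))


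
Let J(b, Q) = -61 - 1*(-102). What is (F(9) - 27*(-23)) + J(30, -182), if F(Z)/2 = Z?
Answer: 680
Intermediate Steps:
J(b, Q) = 41 (J(b, Q) = -61 + 102 = 41)
F(Z) = 2*Z
(F(9) - 27*(-23)) + J(30, -182) = (2*9 - 27*(-23)) + 41 = (18 + 621) + 41 = 639 + 41 = 680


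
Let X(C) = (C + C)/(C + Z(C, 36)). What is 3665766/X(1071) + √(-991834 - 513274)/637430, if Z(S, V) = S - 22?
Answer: 1295237320/357 + I*√376277/318715 ≈ 3.6281e+6 + 0.0019246*I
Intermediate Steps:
Z(S, V) = -22 + S
X(C) = 2*C/(-22 + 2*C) (X(C) = (C + C)/(C + (-22 + C)) = (2*C)/(-22 + 2*C) = 2*C/(-22 + 2*C))
3665766/X(1071) + √(-991834 - 513274)/637430 = 3665766/((1071/(-11 + 1071))) + √(-991834 - 513274)/637430 = 3665766/((1071/1060)) + √(-1505108)*(1/637430) = 3665766/((1071*(1/1060))) + (2*I*√376277)*(1/637430) = 3665766/(1071/1060) + I*√376277/318715 = 3665766*(1060/1071) + I*√376277/318715 = 1295237320/357 + I*√376277/318715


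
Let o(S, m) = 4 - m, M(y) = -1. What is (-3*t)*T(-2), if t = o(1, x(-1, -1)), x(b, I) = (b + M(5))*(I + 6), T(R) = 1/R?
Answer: 21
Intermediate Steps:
x(b, I) = (-1 + b)*(6 + I) (x(b, I) = (b - 1)*(I + 6) = (-1 + b)*(6 + I))
t = 14 (t = 4 - (-6 - 1*(-1) + 6*(-1) - 1*(-1)) = 4 - (-6 + 1 - 6 + 1) = 4 - 1*(-10) = 4 + 10 = 14)
(-3*t)*T(-2) = -3*14/(-2) = -42*(-½) = 21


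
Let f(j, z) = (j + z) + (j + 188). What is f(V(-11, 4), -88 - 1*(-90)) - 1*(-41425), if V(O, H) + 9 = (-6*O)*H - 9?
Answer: 42107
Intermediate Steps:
V(O, H) = -18 - 6*H*O (V(O, H) = -9 + ((-6*O)*H - 9) = -9 + (-6*H*O - 9) = -9 + (-9 - 6*H*O) = -18 - 6*H*O)
f(j, z) = 188 + z + 2*j (f(j, z) = (j + z) + (188 + j) = 188 + z + 2*j)
f(V(-11, 4), -88 - 1*(-90)) - 1*(-41425) = (188 + (-88 - 1*(-90)) + 2*(-18 - 6*4*(-11))) - 1*(-41425) = (188 + (-88 + 90) + 2*(-18 + 264)) + 41425 = (188 + 2 + 2*246) + 41425 = (188 + 2 + 492) + 41425 = 682 + 41425 = 42107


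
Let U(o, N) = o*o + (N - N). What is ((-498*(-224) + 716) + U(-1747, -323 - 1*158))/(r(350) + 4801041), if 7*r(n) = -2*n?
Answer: 3164277/4800941 ≈ 0.65909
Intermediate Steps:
r(n) = -2*n/7 (r(n) = (-2*n)/7 = -2*n/7)
U(o, N) = o**2 (U(o, N) = o**2 + 0 = o**2)
((-498*(-224) + 716) + U(-1747, -323 - 1*158))/(r(350) + 4801041) = ((-498*(-224) + 716) + (-1747)**2)/(-2/7*350 + 4801041) = ((111552 + 716) + 3052009)/(-100 + 4801041) = (112268 + 3052009)/4800941 = 3164277*(1/4800941) = 3164277/4800941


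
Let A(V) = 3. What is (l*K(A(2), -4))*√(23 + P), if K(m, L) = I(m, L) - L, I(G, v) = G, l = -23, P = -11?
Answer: -322*√3 ≈ -557.72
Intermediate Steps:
K(m, L) = m - L
(l*K(A(2), -4))*√(23 + P) = (-23*(3 - 1*(-4)))*√(23 - 11) = (-23*(3 + 4))*√12 = (-23*7)*(2*√3) = -322*√3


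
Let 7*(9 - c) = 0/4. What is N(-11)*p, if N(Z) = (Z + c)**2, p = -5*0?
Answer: 0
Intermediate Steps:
p = 0
c = 9 (c = 9 - 0/4 = 9 - 1/7*0 = 9 + 0 = 9)
N(Z) = (9 + Z)**2 (N(Z) = (Z + 9)**2 = (9 + Z)**2)
N(-11)*p = (9 - 11)**2*0 = (-2)**2*0 = 4*0 = 0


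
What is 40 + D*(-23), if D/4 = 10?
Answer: -880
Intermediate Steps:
D = 40 (D = 4*10 = 40)
40 + D*(-23) = 40 + 40*(-23) = 40 - 920 = -880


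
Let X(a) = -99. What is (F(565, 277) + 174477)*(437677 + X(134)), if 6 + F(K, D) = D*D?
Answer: 109919593600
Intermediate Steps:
F(K, D) = -6 + D² (F(K, D) = -6 + D*D = -6 + D²)
(F(565, 277) + 174477)*(437677 + X(134)) = ((-6 + 277²) + 174477)*(437677 - 99) = ((-6 + 76729) + 174477)*437578 = (76723 + 174477)*437578 = 251200*437578 = 109919593600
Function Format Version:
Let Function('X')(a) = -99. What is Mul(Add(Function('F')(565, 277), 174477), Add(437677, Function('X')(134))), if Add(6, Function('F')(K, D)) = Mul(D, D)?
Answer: 109919593600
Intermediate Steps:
Function('F')(K, D) = Add(-6, Pow(D, 2)) (Function('F')(K, D) = Add(-6, Mul(D, D)) = Add(-6, Pow(D, 2)))
Mul(Add(Function('F')(565, 277), 174477), Add(437677, Function('X')(134))) = Mul(Add(Add(-6, Pow(277, 2)), 174477), Add(437677, -99)) = Mul(Add(Add(-6, 76729), 174477), 437578) = Mul(Add(76723, 174477), 437578) = Mul(251200, 437578) = 109919593600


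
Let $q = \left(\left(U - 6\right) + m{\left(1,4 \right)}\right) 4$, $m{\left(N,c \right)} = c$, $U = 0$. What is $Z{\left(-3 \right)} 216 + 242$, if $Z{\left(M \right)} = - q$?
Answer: $1970$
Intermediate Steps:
$q = -8$ ($q = \left(\left(0 - 6\right) + 4\right) 4 = \left(-6 + 4\right) 4 = \left(-2\right) 4 = -8$)
$Z{\left(M \right)} = 8$ ($Z{\left(M \right)} = \left(-1\right) \left(-8\right) = 8$)
$Z{\left(-3 \right)} 216 + 242 = 8 \cdot 216 + 242 = 1728 + 242 = 1970$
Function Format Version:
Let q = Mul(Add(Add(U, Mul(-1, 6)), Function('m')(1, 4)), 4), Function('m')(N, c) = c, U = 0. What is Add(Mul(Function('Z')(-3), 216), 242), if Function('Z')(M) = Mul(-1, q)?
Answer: 1970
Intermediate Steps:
q = -8 (q = Mul(Add(Add(0, Mul(-1, 6)), 4), 4) = Mul(Add(Add(0, -6), 4), 4) = Mul(Add(-6, 4), 4) = Mul(-2, 4) = -8)
Function('Z')(M) = 8 (Function('Z')(M) = Mul(-1, -8) = 8)
Add(Mul(Function('Z')(-3), 216), 242) = Add(Mul(8, 216), 242) = Add(1728, 242) = 1970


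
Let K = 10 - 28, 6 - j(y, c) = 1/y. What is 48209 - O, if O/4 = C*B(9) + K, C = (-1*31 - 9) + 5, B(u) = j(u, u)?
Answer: 441949/9 ≈ 49105.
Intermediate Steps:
j(y, c) = 6 - 1/y
B(u) = 6 - 1/u
C = -35 (C = (-31 - 9) + 5 = -40 + 5 = -35)
K = -18
O = -8068/9 (O = 4*(-35*(6 - 1/9) - 18) = 4*(-35*53/9 - 18) = 4*(-1855/9 - 18) = 4*(-2017/9) = -8068/9 ≈ -896.44)
48209 - O = 48209 - 1*(-8068/9) = 48209 + 8068/9 = 441949/9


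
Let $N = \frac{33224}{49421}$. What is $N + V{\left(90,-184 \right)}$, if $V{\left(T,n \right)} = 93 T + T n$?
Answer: $- \frac{404724766}{49421} \approx -8189.3$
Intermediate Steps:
$N = \frac{33224}{49421}$ ($N = 33224 \cdot \frac{1}{49421} = \frac{33224}{49421} \approx 0.67227$)
$N + V{\left(90,-184 \right)} = \frac{33224}{49421} + 90 \left(93 - 184\right) = \frac{33224}{49421} + 90 \left(-91\right) = \frac{33224}{49421} - 8190 = - \frac{404724766}{49421}$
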